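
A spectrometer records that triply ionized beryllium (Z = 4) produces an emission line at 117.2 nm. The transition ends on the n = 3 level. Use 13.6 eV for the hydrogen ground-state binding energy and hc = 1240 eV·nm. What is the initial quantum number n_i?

The photon energy is ΔE = hc/λ = 1240 / 117.2 = 10.58 eV.
With Z = 4, ΔE = 217.6 × (1/n_f² − 1/n_i²), so 1/n_f² − 1/n_i² = 0.04862.
With n_f = 3: 1/n_i² = 1/9 − 0.04862 = 0.06249, so n_i ≈ 4.00.

n_i = 4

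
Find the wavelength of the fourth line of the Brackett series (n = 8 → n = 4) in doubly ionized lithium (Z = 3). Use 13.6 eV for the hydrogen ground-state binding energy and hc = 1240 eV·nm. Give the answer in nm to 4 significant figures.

216.1 nm

The Brackett series terminates on n_f = 4; the fourth line has n_i = 4+4 = 8.
ΔE = 122.4 × (1/4² − 1/8²) = 5.738 eV.
λ = 1240 / 5.738 = 216.1 nm.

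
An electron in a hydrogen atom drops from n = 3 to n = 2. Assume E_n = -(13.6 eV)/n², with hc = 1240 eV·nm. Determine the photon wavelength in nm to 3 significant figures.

ΔE = 13.60 × (1/2² − 1/3²) = 13.60 × 0.1389 = 1.889 eV.
λ = hc/ΔE = 1240 / 1.889 = 656 nm.
This line belongs to the Balmer series.

656 nm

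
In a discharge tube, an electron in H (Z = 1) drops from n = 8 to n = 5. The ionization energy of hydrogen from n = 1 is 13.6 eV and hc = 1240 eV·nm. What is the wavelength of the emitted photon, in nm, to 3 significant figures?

3740 nm

ΔE = 13.60 × (1/5² − 1/8²) = 13.60 × 0.02438 = 0.3315 eV.
λ = hc/ΔE = 1240 / 0.3315 = 3740 nm.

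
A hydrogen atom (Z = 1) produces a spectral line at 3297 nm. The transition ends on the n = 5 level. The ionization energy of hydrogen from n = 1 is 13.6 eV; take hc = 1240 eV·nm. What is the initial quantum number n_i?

n_i = 9

The photon energy is ΔE = hc/λ = 1240 / 3297 = 0.3761 eV.
With Z = 1, ΔE = 13.60 × (1/n_f² − 1/n_i²), so 1/n_f² − 1/n_i² = 0.02765.
With n_f = 5: 1/n_i² = 1/25 − 0.02765 = 0.01235, so n_i ≈ 9.00.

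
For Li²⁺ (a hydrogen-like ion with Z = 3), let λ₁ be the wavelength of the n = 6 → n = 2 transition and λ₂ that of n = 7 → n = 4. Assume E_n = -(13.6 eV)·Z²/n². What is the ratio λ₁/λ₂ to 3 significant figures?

0.189

λ ∝ 1/ΔE ∝ 1/(1/n_f² − 1/n_i²), and the Z² and hc factors cancel in the ratio.
λ₁/λ₂ = (1/4² − 1/7²)/(1/2² − 1/6²) = 0.04209/0.2222 = 0.189.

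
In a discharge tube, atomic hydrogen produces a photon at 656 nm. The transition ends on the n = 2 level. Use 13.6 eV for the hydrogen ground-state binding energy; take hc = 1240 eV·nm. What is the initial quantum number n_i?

n_i = 3

The photon energy is ΔE = hc/λ = 1240 / 656 = 1.890 eV.
With Z = 1, ΔE = 13.60 × (1/n_f² − 1/n_i²), so 1/n_f² − 1/n_i² = 0.1390.
With n_f = 2: 1/n_i² = 1/4 − 0.1390 = 0.1110, so n_i ≈ 3.00.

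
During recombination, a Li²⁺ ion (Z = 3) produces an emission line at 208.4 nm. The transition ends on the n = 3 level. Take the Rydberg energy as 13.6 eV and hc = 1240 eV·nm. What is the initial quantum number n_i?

n_i = 4

The photon energy is ΔE = hc/λ = 1240 / 208.4 = 5.950 eV.
With Z = 3, ΔE = 122.4 × (1/n_f² − 1/n_i²), so 1/n_f² − 1/n_i² = 0.04861.
With n_f = 3: 1/n_i² = 1/9 − 0.04861 = 0.06250, so n_i ≈ 4.00.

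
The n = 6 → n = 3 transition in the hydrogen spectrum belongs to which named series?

Paschen

The series is set by the lower level: n_f = 3 is the Paschen series.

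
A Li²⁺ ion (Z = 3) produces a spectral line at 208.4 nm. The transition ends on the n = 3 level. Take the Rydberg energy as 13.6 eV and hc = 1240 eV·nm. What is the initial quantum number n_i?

The photon energy is ΔE = hc/λ = 1240 / 208.4 = 5.950 eV.
With Z = 3, ΔE = 122.4 × (1/n_f² − 1/n_i²), so 1/n_f² − 1/n_i² = 0.04861.
With n_f = 3: 1/n_i² = 1/9 − 0.04861 = 0.06250, so n_i ≈ 4.00.

n_i = 4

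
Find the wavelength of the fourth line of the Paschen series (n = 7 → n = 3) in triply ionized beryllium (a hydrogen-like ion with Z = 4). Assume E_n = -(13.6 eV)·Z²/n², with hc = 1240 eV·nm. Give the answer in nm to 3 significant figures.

The Paschen series terminates on n_f = 3; the fourth line has n_i = 3+4 = 7.
ΔE = 217.6 × (1/3² − 1/7²) = 19.74 eV.
λ = 1240 / 19.74 = 62.8 nm.

62.8 nm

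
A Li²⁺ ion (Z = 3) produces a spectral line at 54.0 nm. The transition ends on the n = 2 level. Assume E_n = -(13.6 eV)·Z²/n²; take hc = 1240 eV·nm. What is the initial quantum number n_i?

The photon energy is ΔE = hc/λ = 1240 / 54.0 = 22.96 eV.
With Z = 3, ΔE = 122.4 × (1/n_f² − 1/n_i²), so 1/n_f² − 1/n_i² = 0.1876.
With n_f = 2: 1/n_i² = 1/4 − 0.1876 = 0.06239, so n_i ≈ 4.00.

n_i = 4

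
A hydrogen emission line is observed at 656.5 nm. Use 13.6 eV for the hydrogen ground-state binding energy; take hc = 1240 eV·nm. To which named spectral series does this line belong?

ΔE = 1240/656.5 = 1.889 eV.
This matches 13.6 × (1/2² − 1/3²), so n_f = 2: the Balmer series.

Balmer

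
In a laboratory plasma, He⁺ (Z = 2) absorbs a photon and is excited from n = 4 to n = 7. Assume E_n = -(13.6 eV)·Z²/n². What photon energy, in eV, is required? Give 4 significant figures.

The Bohr energies scale as Z², so for Z = 2: E_n = −54.40/n² eV.
E_7 = −54.40/49 = −1.110 eV and E_4 = −54.40/16 = −3.400 eV.
The photon energy is |E_7 − E_4| = 2.290 eV.

2.290 eV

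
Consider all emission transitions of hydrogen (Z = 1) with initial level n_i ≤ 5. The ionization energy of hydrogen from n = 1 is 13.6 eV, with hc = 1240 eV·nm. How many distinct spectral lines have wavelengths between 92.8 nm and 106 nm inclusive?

3

Enumerate all n_i → n_f pairs with 1 ≤ n_f < n_i ≤ 5 and compute λ = 1240 / [13.6·1·(1/n_f² − 1/n_i²)].
Lines falling in [92.8, 106] nm: 5→1 (94.98 nm), 4→1 (97.25 nm), 3→1 (102.6 nm).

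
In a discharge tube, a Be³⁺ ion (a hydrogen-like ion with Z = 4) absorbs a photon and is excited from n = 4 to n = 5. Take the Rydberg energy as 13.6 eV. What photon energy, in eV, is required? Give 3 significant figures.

4.90 eV

The Bohr energies scale as Z², so for Z = 4: E_n = −217.6/n² eV.
E_5 = −217.6/25 = −8.704 eV and E_4 = −217.6/16 = −13.60 eV.
The photon energy is |E_5 − E_4| = 4.90 eV.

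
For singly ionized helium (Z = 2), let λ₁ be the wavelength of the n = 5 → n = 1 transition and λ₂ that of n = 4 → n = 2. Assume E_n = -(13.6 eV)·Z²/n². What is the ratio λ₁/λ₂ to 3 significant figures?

0.195

λ ∝ 1/ΔE ∝ 1/(1/n_f² − 1/n_i²), and the Z² and hc factors cancel in the ratio.
λ₁/λ₂ = (1/2² − 1/4²)/(1/1² − 1/5²) = 0.1875/0.9600 = 0.195.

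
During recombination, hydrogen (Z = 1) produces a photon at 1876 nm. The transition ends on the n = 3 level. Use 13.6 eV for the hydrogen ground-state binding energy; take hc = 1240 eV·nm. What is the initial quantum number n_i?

The photon energy is ΔE = hc/λ = 1240 / 1876 = 0.6610 eV.
With Z = 1, ΔE = 13.60 × (1/n_f² − 1/n_i²), so 1/n_f² − 1/n_i² = 0.04860.
With n_f = 3: 1/n_i² = 1/9 − 0.04860 = 0.06251, so n_i ≈ 4.00.

n_i = 4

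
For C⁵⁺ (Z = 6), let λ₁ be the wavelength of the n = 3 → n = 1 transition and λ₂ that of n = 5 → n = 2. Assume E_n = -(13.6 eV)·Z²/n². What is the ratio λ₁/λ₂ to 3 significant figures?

λ ∝ 1/ΔE ∝ 1/(1/n_f² − 1/n_i²), and the Z² and hc factors cancel in the ratio.
λ₁/λ₂ = (1/2² − 1/5²)/(1/1² − 1/3²) = 0.2100/0.8889 = 0.236.

0.236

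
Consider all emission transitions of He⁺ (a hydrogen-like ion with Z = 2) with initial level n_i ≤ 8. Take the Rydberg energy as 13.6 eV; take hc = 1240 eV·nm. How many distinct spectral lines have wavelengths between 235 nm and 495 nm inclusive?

Enumerate all n_i → n_f pairs with 1 ≤ n_f < n_i ≤ 8 and compute λ = 1240 / [13.6·4·(1/n_f² − 1/n_i²)].
Lines falling in [235, 495] nm: 8→3 (238.7 nm), 7→3 (251.3 nm), 6→3 (273.5 nm), 5→3 (320.5 nm), 4→3 (468.9 nm), 8→4 (486.3 nm).

6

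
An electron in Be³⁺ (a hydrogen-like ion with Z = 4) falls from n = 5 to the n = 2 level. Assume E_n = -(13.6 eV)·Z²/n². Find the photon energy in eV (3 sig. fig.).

45.7 eV

The Bohr energies scale as Z², so for Z = 4: E_n = −217.6/n² eV.
E_5 = −217.6/25 = −8.704 eV and E_2 = −217.6/4 = −54.40 eV.
The photon energy is |E_5 − E_2| = 45.7 eV.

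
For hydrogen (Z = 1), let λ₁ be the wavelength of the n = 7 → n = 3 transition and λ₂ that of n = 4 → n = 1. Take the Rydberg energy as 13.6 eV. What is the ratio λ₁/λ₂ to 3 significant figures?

λ ∝ 1/ΔE ∝ 1/(1/n_f² − 1/n_i²), and the Z² and hc factors cancel in the ratio.
λ₁/λ₂ = (1/1² − 1/4²)/(1/3² − 1/7²) = 0.9375/0.09070 = 10.3.

10.3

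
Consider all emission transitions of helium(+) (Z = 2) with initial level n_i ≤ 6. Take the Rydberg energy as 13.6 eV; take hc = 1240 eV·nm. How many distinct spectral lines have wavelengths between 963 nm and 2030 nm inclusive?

Enumerate all n_i → n_f pairs with 1 ≤ n_f < n_i ≤ 6 and compute λ = 1240 / [13.6·4·(1/n_f² − 1/n_i²)].
Lines falling in [963, 2030] nm: 5→4 (1013 nm), 6→5 (1865 nm).

2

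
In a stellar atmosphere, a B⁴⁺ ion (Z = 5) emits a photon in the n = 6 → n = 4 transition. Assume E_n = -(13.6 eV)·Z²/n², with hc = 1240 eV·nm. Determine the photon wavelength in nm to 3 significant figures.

105 nm

For Z = 5 the level energies scale as Z², so the effective Rydberg energy is 13.6 × 25 = 340.0 eV.
ΔE = 340.0 × (1/4² − 1/6²) = 340.0 × 0.03472 = 11.81 eV.
λ = hc/ΔE = 1240 / 11.81 = 105 nm.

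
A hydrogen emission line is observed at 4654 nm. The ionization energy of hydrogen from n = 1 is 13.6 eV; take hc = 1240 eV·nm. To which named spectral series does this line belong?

Pfund

ΔE = 1240/4654 = 0.2664 eV.
This matches 13.6 × (1/5² − 1/7²), so n_f = 5: the Pfund series.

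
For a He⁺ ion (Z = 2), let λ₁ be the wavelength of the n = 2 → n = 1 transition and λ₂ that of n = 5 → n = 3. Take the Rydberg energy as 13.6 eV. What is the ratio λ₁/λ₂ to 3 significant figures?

0.0948

λ ∝ 1/ΔE ∝ 1/(1/n_f² − 1/n_i²), and the Z² and hc factors cancel in the ratio.
λ₁/λ₂ = (1/3² − 1/5²)/(1/1² − 1/2²) = 0.07111/0.7500 = 0.0948.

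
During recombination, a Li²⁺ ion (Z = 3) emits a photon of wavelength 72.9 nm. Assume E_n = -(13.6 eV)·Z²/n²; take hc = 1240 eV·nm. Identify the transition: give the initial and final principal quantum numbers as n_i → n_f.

n_i = 3, n_f = 2

The photon energy is ΔE = hc/λ = 1240 / 72.9 = 17.01 eV.
With Z = 3, ΔE = 122.4 × (1/n_f² − 1/n_i²), so 1/n_f² − 1/n_i² = 0.1390.
Trying n_f = 2 gives 1/n_i² = 0.1110, i.e. n_i ≈ 3; this pair matches.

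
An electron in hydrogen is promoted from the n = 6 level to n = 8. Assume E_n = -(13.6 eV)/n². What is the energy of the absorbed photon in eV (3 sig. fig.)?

0.165 eV

E_8 = −13.60/64 = −0.2125 eV and E_6 = −13.60/36 = −0.3778 eV.
The photon energy is |E_8 − E_6| = 0.165 eV.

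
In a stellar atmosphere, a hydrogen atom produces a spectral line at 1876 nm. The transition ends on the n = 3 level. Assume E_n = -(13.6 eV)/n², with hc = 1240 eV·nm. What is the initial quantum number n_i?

n_i = 4

The photon energy is ΔE = hc/λ = 1240 / 1876 = 0.6610 eV.
With Z = 1, ΔE = 13.60 × (1/n_f² − 1/n_i²), so 1/n_f² − 1/n_i² = 0.04860.
With n_f = 3: 1/n_i² = 1/9 − 0.04860 = 0.06251, so n_i ≈ 4.00.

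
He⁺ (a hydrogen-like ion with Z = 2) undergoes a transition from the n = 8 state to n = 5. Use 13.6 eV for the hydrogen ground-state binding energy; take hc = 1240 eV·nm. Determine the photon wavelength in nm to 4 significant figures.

935.1 nm

For Z = 2 the level energies scale as Z², so the effective Rydberg energy is 13.6 × 4 = 54.40 eV.
ΔE = 54.40 × (1/5² − 1/8²) = 54.40 × 0.02438 = 1.326 eV.
λ = hc/ΔE = 1240 / 1.326 = 935.1 nm.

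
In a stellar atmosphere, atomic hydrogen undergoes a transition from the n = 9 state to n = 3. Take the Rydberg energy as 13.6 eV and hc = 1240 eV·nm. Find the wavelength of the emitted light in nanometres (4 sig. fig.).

ΔE = 13.60 × (1/3² − 1/9²) = 13.60 × 0.09877 = 1.343 eV.
λ = hc/ΔE = 1240 / 1.343 = 923.2 nm.

923.2 nm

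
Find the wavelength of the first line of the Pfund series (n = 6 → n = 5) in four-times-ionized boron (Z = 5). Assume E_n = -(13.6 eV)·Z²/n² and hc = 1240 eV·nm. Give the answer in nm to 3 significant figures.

The Pfund series terminates on n_f = 5; the first line has n_i = 5+1 = 6.
ΔE = 340.0 × (1/5² − 1/6²) = 4.156 eV.
λ = 1240 / 4.156 = 298 nm.

298 nm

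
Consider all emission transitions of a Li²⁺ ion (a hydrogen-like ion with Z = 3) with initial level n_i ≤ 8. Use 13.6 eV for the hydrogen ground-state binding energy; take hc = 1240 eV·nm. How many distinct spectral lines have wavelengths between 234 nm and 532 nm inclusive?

Enumerate all n_i → n_f pairs with 1 ≤ n_f < n_i ≤ 8 and compute λ = 1240 / [13.6·9·(1/n_f² − 1/n_i²)].
Lines falling in [234, 532] nm: 7→4 (240.7 nm), 6→4 (291.8 nm), 8→5 (415.6 nm), 5→4 (450.3 nm), 7→5 (517.1 nm).

5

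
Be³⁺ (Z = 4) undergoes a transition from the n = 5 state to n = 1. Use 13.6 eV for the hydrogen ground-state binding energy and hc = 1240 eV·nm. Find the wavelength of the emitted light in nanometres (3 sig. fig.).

For Z = 4 the level energies scale as Z², so the effective Rydberg energy is 13.6 × 16 = 217.6 eV.
ΔE = 217.6 × (1/1² − 1/5²) = 217.6 × 0.9600 = 208.9 eV.
λ = hc/ΔE = 1240 / 208.9 = 5.94 nm.

5.94 nm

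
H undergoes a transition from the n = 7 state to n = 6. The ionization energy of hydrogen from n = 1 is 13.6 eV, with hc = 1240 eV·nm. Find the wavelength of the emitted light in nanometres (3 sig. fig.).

ΔE = 13.60 × (1/6² − 1/7²) = 13.60 × 0.007370 = 0.1002 eV.
λ = hc/ΔE = 1240 / 0.1002 = 12400 nm.

12400 nm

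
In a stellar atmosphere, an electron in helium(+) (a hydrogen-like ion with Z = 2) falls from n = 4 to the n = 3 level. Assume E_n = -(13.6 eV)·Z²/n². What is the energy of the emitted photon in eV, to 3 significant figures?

The Bohr energies scale as Z², so for Z = 2: E_n = −54.40/n² eV.
E_4 = −54.40/16 = −3.400 eV and E_3 = −54.40/9 = −6.044 eV.
The photon energy is |E_4 − E_3| = 2.64 eV.

2.64 eV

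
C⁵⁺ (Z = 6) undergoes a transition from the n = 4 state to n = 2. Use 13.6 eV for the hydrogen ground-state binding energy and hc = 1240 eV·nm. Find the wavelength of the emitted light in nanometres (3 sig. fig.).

For Z = 6 the level energies scale as Z², so the effective Rydberg energy is 13.6 × 36 = 489.6 eV.
ΔE = 489.6 × (1/2² − 1/4²) = 489.6 × 0.1875 = 91.80 eV.
λ = hc/ΔE = 1240 / 91.80 = 13.5 nm.

13.5 nm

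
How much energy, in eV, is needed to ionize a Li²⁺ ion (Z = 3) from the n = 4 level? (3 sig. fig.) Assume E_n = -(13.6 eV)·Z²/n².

E_n = −13.6 Z²/n² = −122.4/n² eV for Z = 3.
E_4 = −122.4/16 = −7.65 eV, so ionization (to E = 0) requires 7.65 eV.

7.65 eV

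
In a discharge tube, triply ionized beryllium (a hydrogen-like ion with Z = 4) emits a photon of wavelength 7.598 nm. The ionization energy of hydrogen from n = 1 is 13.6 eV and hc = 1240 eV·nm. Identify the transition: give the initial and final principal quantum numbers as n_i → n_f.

The photon energy is ΔE = hc/λ = 1240 / 7.598 = 163.2 eV.
With Z = 4, ΔE = 217.6 × (1/n_f² − 1/n_i²), so 1/n_f² − 1/n_i² = 0.7500.
Trying n_f = 1 gives 1/n_i² = 0.2500, i.e. n_i ≈ 2; this pair matches.

n_i = 2, n_f = 1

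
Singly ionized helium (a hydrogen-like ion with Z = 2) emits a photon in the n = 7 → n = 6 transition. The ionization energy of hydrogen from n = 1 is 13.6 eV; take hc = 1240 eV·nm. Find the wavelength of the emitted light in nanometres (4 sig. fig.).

For Z = 2 the level energies scale as Z², so the effective Rydberg energy is 13.6 × 4 = 54.40 eV.
ΔE = 54.40 × (1/6² − 1/7²) = 54.40 × 0.007370 = 0.4009 eV.
λ = hc/ΔE = 1240 / 0.4009 = 3093 nm.

3093 nm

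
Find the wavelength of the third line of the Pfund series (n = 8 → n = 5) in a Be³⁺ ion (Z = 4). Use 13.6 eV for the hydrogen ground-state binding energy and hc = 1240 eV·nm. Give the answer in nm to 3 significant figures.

234 nm

The Pfund series terminates on n_f = 5; the third line has n_i = 5+3 = 8.
ΔE = 217.6 × (1/5² − 1/8²) = 5.304 eV.
λ = 1240 / 5.304 = 234 nm.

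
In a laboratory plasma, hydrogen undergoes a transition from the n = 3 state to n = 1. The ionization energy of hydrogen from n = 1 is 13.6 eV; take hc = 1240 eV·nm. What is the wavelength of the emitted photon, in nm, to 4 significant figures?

ΔE = 13.60 × (1/1² − 1/3²) = 13.60 × 0.8889 = 12.09 eV.
λ = hc/ΔE = 1240 / 12.09 = 102.6 nm.
This line belongs to the Lyman series.

102.6 nm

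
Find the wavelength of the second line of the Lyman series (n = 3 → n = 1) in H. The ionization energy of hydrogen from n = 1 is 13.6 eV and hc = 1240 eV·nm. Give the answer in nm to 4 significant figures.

The Lyman series terminates on n_f = 1; the second line has n_i = 1+2 = 3.
ΔE = 13.60 × (1/1² − 1/3²) = 12.09 eV.
λ = 1240 / 12.09 = 102.6 nm.

102.6 nm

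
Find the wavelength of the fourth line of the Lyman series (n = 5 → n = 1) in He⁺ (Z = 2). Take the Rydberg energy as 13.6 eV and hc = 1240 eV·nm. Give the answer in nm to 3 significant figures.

The Lyman series terminates on n_f = 1; the fourth line has n_i = 1+4 = 5.
ΔE = 54.40 × (1/1² − 1/5²) = 52.22 eV.
λ = 1240 / 52.22 = 23.7 nm.

23.7 nm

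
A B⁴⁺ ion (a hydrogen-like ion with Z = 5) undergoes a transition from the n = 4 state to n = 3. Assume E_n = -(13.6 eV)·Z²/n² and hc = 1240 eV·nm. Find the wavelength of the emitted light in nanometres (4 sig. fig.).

For Z = 5 the level energies scale as Z², so the effective Rydberg energy is 13.6 × 25 = 340.0 eV.
ΔE = 340.0 × (1/3² − 1/4²) = 340.0 × 0.04861 = 16.53 eV.
λ = hc/ΔE = 1240 / 16.53 = 75.03 nm.

75.03 nm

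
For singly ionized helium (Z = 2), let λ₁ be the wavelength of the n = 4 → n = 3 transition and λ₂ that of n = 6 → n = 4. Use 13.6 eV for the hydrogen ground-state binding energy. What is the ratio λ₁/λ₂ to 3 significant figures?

λ ∝ 1/ΔE ∝ 1/(1/n_f² − 1/n_i²), and the Z² and hc factors cancel in the ratio.
λ₁/λ₂ = (1/4² − 1/6²)/(1/3² − 1/4²) = 0.03472/0.04861 = 0.714.

0.714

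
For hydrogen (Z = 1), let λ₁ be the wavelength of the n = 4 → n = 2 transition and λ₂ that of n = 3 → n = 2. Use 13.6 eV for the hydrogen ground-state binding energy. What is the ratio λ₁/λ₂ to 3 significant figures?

λ ∝ 1/ΔE ∝ 1/(1/n_f² − 1/n_i²), and the Z² and hc factors cancel in the ratio.
λ₁/λ₂ = (1/2² − 1/3²)/(1/2² − 1/4²) = 0.1389/0.1875 = 0.741.

0.741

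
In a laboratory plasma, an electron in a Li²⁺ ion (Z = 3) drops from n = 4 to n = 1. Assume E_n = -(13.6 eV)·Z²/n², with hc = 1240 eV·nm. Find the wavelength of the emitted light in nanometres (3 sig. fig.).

For Z = 3 the level energies scale as Z², so the effective Rydberg energy is 13.6 × 9 = 122.4 eV.
ΔE = 122.4 × (1/1² − 1/4²) = 122.4 × 0.9375 = 114.8 eV.
λ = hc/ΔE = 1240 / 114.8 = 10.8 nm.

10.8 nm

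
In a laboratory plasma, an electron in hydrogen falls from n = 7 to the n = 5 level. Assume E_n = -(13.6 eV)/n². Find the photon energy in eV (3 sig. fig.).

E_7 = −13.60/49 = −0.2776 eV and E_5 = −13.60/25 = −0.5440 eV.
The photon energy is |E_7 − E_5| = 0.266 eV.

0.266 eV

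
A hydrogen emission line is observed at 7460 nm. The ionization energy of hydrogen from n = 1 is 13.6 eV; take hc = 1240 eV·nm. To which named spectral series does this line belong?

Pfund

ΔE = 1240/7460 = 0.1662 eV.
This matches 13.6 × (1/5² − 1/6²), so n_f = 5: the Pfund series.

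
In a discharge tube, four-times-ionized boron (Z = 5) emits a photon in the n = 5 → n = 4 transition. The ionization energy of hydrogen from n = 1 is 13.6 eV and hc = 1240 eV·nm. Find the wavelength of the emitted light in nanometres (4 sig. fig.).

162.1 nm

For Z = 5 the level energies scale as Z², so the effective Rydberg energy is 13.6 × 25 = 340.0 eV.
ΔE = 340.0 × (1/4² − 1/5²) = 340.0 × 0.02250 = 7.650 eV.
λ = hc/ΔE = 1240 / 7.650 = 162.1 nm.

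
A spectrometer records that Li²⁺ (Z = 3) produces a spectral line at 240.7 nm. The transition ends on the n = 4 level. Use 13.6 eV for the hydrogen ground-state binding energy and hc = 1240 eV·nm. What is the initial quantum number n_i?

n_i = 7

The photon energy is ΔE = hc/λ = 1240 / 240.7 = 5.152 eV.
With Z = 3, ΔE = 122.4 × (1/n_f² − 1/n_i²), so 1/n_f² − 1/n_i² = 0.04209.
With n_f = 4: 1/n_i² = 1/16 − 0.04209 = 0.02041, so n_i ≈ 7.00.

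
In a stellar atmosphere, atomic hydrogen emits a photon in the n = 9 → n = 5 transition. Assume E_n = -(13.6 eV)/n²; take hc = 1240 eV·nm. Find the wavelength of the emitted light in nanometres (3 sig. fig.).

ΔE = 13.60 × (1/5² − 1/9²) = 13.60 × 0.02765 = 0.3761 eV.
λ = hc/ΔE = 1240 / 0.3761 = 3300 nm.

3300 nm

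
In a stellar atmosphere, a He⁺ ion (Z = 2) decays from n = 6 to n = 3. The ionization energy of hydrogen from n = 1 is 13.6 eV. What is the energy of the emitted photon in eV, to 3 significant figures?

The Bohr energies scale as Z², so for Z = 2: E_n = −54.40/n² eV.
E_6 = −54.40/36 = −1.511 eV and E_3 = −54.40/9 = −6.044 eV.
The photon energy is |E_6 − E_3| = 4.53 eV.

4.53 eV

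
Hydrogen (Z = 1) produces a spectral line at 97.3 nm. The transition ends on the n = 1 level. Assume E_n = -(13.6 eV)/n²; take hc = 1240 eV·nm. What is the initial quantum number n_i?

The photon energy is ΔE = hc/λ = 1240 / 97.3 = 12.74 eV.
With Z = 1, ΔE = 13.60 × (1/n_f² − 1/n_i²), so 1/n_f² − 1/n_i² = 0.9371.
With n_f = 1: 1/n_i² = 1/1 − 0.9371 = 0.06293, so n_i ≈ 3.99.

n_i = 4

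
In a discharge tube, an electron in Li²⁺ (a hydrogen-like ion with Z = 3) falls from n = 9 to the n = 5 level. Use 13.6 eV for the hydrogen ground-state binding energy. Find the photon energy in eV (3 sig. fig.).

The Bohr energies scale as Z², so for Z = 3: E_n = −122.4/n² eV.
E_9 = −122.4/81 = −1.511 eV and E_5 = −122.4/25 = −4.896 eV.
The photon energy is |E_9 − E_5| = 3.38 eV.

3.38 eV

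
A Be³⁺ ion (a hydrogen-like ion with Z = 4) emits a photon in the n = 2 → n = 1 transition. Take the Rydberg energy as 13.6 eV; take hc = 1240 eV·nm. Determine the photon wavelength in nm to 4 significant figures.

For Z = 4 the level energies scale as Z², so the effective Rydberg energy is 13.6 × 16 = 217.6 eV.
ΔE = 217.6 × (1/1² − 1/2²) = 217.6 × 0.7500 = 163.2 eV.
λ = hc/ΔE = 1240 / 163.2 = 7.598 nm.

7.598 nm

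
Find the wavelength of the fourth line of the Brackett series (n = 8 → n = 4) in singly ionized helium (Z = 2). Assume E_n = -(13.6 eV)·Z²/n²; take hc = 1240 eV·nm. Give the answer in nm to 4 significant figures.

The Brackett series terminates on n_f = 4; the fourth line has n_i = 4+4 = 8.
ΔE = 54.40 × (1/4² − 1/8²) = 2.550 eV.
λ = 1240 / 2.550 = 486.3 nm.

486.3 nm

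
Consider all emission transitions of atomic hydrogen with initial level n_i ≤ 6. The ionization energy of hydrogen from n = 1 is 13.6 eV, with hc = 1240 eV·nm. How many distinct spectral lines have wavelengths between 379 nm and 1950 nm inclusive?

Enumerate all n_i → n_f pairs with 1 ≤ n_f < n_i ≤ 6 and compute λ = 1240 / [13.6·1·(1/n_f² − 1/n_i²)].
Lines falling in [379, 1950] nm: 6→2 (410.3 nm), 5→2 (434.2 nm), 4→2 (486.3 nm), 3→2 (656.5 nm), 6→3 (1094 nm), 5→3 (1282 nm), 4→3 (1876 nm).

7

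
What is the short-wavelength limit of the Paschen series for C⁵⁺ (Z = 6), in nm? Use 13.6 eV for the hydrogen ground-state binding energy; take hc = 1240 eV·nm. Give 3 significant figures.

22.8 nm

The Paschen series has lower level n_f = 3; the series limit corresponds to n_i → ∞.
ΔE_max = 13.6 × 36 / 3² = 54.40 eV.
λ_min = 1240 / 54.40 = 22.8 nm.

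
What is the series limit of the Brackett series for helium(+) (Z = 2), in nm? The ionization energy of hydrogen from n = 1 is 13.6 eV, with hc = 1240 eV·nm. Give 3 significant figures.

The Brackett series has lower level n_f = 4; the series limit corresponds to n_i → ∞.
ΔE_max = 13.6 × 4 / 4² = 3.400 eV.
λ_min = 1240 / 3.400 = 365 nm.

365 nm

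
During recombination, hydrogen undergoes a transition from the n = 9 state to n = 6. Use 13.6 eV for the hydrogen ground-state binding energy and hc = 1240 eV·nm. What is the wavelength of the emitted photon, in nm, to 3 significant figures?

5910 nm

ΔE = 13.60 × (1/6² − 1/9²) = 13.60 × 0.01543 = 0.2099 eV.
λ = hc/ΔE = 1240 / 0.2099 = 5910 nm.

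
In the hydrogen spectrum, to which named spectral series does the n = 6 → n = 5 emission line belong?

The series is set by the lower level: n_f = 5 is the Pfund series.

Pfund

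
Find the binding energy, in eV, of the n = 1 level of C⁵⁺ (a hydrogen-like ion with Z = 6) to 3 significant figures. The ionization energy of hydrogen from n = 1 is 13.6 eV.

E_n = −13.6 Z²/n² = −489.6/n² eV for Z = 6.
E_1 = −489.6/1 = −490 eV, so ionization (to E = 0) requires 490 eV.

490 eV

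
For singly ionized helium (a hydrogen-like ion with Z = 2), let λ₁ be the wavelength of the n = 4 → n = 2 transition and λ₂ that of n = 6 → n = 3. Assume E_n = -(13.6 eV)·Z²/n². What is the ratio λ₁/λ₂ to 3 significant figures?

λ ∝ 1/ΔE ∝ 1/(1/n_f² − 1/n_i²), and the Z² and hc factors cancel in the ratio.
λ₁/λ₂ = (1/3² − 1/6²)/(1/2² − 1/4²) = 0.08333/0.1875 = 0.444.

0.444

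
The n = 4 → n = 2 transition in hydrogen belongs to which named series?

The series is set by the lower level: n_f = 2 is the Balmer series.

Balmer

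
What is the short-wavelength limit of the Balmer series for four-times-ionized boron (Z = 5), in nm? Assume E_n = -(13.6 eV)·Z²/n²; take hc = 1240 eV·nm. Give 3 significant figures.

The Balmer series has lower level n_f = 2; the series limit corresponds to n_i → ∞.
ΔE_max = 13.6 × 25 / 2² = 85.00 eV.
λ_min = 1240 / 85.00 = 14.6 nm.

14.6 nm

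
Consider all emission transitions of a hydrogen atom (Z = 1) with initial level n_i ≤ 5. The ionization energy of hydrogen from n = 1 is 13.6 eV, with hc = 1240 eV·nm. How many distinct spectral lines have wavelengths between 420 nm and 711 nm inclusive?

3

Enumerate all n_i → n_f pairs with 1 ≤ n_f < n_i ≤ 5 and compute λ = 1240 / [13.6·1·(1/n_f² − 1/n_i²)].
Lines falling in [420, 711] nm: 5→2 (434.2 nm), 4→2 (486.3 nm), 3→2 (656.5 nm).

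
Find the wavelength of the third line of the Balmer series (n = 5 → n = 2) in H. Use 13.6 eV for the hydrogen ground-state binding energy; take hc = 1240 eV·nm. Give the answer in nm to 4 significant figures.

434.2 nm

The Balmer series terminates on n_f = 2; the third line has n_i = 2+3 = 5.
ΔE = 13.60 × (1/2² − 1/5²) = 2.856 eV.
λ = 1240 / 2.856 = 434.2 nm.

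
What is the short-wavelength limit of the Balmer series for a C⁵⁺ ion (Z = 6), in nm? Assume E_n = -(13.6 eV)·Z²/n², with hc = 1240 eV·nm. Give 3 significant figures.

The Balmer series has lower level n_f = 2; the series limit corresponds to n_i → ∞.
ΔE_max = 13.6 × 36 / 2² = 122.4 eV.
λ_min = 1240 / 122.4 = 10.1 nm.

10.1 nm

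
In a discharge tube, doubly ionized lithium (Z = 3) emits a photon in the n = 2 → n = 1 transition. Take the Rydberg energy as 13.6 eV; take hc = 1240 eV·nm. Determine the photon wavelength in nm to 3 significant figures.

For Z = 3 the level energies scale as Z², so the effective Rydberg energy is 13.6 × 9 = 122.4 eV.
ΔE = 122.4 × (1/1² − 1/2²) = 122.4 × 0.7500 = 91.80 eV.
λ = hc/ΔE = 1240 / 91.80 = 13.5 nm.

13.5 nm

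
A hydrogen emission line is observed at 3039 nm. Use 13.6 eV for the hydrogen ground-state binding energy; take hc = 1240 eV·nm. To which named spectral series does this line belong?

Pfund

ΔE = 1240/3039 = 0.4080 eV.
This matches 13.6 × (1/5² − 1/10²), so n_f = 5: the Pfund series.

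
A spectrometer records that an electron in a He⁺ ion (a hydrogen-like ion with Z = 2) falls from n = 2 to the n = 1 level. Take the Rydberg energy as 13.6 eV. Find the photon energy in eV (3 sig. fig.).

The Bohr energies scale as Z², so for Z = 2: E_n = −54.40/n² eV.
E_2 = −54.40/4 = −13.60 eV and E_1 = −54.40/1 = −54.40 eV.
The photon energy is |E_2 − E_1| = 40.8 eV.

40.8 eV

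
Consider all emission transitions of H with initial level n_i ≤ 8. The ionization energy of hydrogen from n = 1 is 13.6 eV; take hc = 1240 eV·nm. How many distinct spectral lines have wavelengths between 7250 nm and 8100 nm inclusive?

Enumerate all n_i → n_f pairs with 1 ≤ n_f < n_i ≤ 8 and compute λ = 1240 / [13.6·1·(1/n_f² − 1/n_i²)].
Lines falling in [7250, 8100] nm: 6→5 (7460 nm), 8→6 (7503 nm).

2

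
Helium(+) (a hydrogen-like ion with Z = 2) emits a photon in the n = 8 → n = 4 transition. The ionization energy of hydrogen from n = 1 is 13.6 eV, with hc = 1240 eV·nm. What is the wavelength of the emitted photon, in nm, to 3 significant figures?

486 nm

For Z = 2 the level energies scale as Z², so the effective Rydberg energy is 13.6 × 4 = 54.40 eV.
ΔE = 54.40 × (1/4² − 1/8²) = 54.40 × 0.04688 = 2.550 eV.
λ = hc/ΔE = 1240 / 2.550 = 486 nm.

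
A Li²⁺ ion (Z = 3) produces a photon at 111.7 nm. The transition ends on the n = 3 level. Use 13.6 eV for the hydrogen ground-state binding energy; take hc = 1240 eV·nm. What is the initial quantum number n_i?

The photon energy is ΔE = hc/λ = 1240 / 111.7 = 11.10 eV.
With Z = 3, ΔE = 122.4 × (1/n_f² − 1/n_i²), so 1/n_f² − 1/n_i² = 0.09070.
With n_f = 3: 1/n_i² = 1/9 − 0.09070 = 0.02042, so n_i ≈ 7.00.

n_i = 7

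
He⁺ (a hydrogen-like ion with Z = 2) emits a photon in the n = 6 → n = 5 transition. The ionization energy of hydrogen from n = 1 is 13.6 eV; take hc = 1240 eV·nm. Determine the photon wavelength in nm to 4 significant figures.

For Z = 2 the level energies scale as Z², so the effective Rydberg energy is 13.6 × 4 = 54.40 eV.
ΔE = 54.40 × (1/5² − 1/6²) = 54.40 × 0.01222 = 0.6649 eV.
λ = hc/ΔE = 1240 / 0.6649 = 1865 nm.

1865 nm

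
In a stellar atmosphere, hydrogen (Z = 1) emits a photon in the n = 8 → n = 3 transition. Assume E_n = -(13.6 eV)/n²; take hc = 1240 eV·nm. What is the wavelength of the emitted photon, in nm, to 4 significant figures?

ΔE = 13.60 × (1/3² − 1/8²) = 13.60 × 0.09549 = 1.299 eV.
λ = hc/ΔE = 1240 / 1.299 = 954.9 nm.
This line belongs to the Paschen series.

954.9 nm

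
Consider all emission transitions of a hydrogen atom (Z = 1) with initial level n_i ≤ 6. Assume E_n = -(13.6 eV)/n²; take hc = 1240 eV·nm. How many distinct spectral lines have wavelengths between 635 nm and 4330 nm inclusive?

Enumerate all n_i → n_f pairs with 1 ≤ n_f < n_i ≤ 6 and compute λ = 1240 / [13.6·1·(1/n_f² − 1/n_i²)].
Lines falling in [635, 4330] nm: 3→2 (656.5 nm), 6→3 (1094 nm), 5→3 (1282 nm), 4→3 (1876 nm), 6→4 (2626 nm), 5→4 (4052 nm).

6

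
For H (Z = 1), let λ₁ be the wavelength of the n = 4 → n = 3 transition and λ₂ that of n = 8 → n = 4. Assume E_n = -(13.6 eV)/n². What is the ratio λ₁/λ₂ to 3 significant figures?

0.964

λ ∝ 1/ΔE ∝ 1/(1/n_f² − 1/n_i²), and the Z² and hc factors cancel in the ratio.
λ₁/λ₂ = (1/4² − 1/8²)/(1/3² − 1/4²) = 0.04688/0.04861 = 0.964.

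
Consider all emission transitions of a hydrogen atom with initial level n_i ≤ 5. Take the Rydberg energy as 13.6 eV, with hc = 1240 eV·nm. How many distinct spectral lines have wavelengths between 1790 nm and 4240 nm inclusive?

2

Enumerate all n_i → n_f pairs with 1 ≤ n_f < n_i ≤ 5 and compute λ = 1240 / [13.6·1·(1/n_f² − 1/n_i²)].
Lines falling in [1790, 4240] nm: 4→3 (1876 nm), 5→4 (4052 nm).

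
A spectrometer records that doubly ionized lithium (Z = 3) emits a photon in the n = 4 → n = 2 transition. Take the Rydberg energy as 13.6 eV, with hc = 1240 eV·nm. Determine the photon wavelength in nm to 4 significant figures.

For Z = 3 the level energies scale as Z², so the effective Rydberg energy is 13.6 × 9 = 122.4 eV.
ΔE = 122.4 × (1/2² − 1/4²) = 122.4 × 0.1875 = 22.95 eV.
λ = hc/ΔE = 1240 / 22.95 = 54.03 nm.

54.03 nm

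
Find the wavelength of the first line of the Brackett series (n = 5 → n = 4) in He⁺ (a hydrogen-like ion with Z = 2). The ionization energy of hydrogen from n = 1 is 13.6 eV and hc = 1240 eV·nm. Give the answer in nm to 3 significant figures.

1010 nm

The Brackett series terminates on n_f = 4; the first line has n_i = 4+1 = 5.
ΔE = 54.40 × (1/4² − 1/5²) = 1.224 eV.
λ = 1240 / 1.224 = 1010 nm.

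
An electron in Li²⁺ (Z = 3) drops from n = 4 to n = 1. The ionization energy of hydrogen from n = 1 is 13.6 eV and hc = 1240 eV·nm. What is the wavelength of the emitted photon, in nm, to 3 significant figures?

10.8 nm

For Z = 3 the level energies scale as Z², so the effective Rydberg energy is 13.6 × 9 = 122.4 eV.
ΔE = 122.4 × (1/1² − 1/4²) = 122.4 × 0.9375 = 114.8 eV.
λ = hc/ΔE = 1240 / 114.8 = 10.8 nm.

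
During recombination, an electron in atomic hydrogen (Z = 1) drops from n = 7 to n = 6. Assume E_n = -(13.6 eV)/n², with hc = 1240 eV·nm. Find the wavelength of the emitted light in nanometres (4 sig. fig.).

12370 nm

ΔE = 13.60 × (1/6² − 1/7²) = 13.60 × 0.007370 = 0.1002 eV.
λ = hc/ΔE = 1240 / 0.1002 = 12370 nm.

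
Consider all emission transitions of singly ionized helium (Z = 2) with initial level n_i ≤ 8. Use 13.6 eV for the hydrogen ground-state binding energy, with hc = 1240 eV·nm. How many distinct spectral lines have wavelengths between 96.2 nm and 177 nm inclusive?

6

Enumerate all n_i → n_f pairs with 1 ≤ n_f < n_i ≤ 8 and compute λ = 1240 / [13.6·4·(1/n_f² − 1/n_i²)].
Lines falling in [96.2, 177] nm: 8→2 (97.25 nm), 7→2 (99.28 nm), 6→2 (102.6 nm), 5→2 (108.5 nm), 4→2 (121.6 nm), 3→2 (164.1 nm).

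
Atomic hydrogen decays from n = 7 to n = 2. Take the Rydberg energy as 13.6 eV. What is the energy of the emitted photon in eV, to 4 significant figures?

3.122 eV

E_7 = −13.60/49 = −0.2776 eV and E_2 = −13.60/4 = −3.400 eV.
The photon energy is |E_7 − E_2| = 3.122 eV.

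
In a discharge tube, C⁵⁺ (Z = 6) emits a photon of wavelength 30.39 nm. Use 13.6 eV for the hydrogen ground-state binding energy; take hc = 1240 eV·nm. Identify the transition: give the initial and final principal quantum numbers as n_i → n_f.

The photon energy is ΔE = hc/λ = 1240 / 30.39 = 40.80 eV.
With Z = 6, ΔE = 489.6 × (1/n_f² − 1/n_i²), so 1/n_f² − 1/n_i² = 0.08334.
Trying n_f = 3 gives 1/n_i² = 0.02777, i.e. n_i ≈ 6; this pair matches.

n_i = 6, n_f = 3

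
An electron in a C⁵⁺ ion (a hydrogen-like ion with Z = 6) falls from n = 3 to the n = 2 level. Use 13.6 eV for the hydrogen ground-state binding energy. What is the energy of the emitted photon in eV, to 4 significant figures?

68.00 eV

The Bohr energies scale as Z², so for Z = 6: E_n = −489.6/n² eV.
E_3 = −489.6/9 = −54.40 eV and E_2 = −489.6/4 = −122.4 eV.
The photon energy is |E_3 − E_2| = 68.00 eV.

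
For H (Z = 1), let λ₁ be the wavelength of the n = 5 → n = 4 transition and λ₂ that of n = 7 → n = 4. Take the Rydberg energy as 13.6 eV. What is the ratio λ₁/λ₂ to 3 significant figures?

1.87

λ ∝ 1/ΔE ∝ 1/(1/n_f² − 1/n_i²), and the Z² and hc factors cancel in the ratio.
λ₁/λ₂ = (1/4² − 1/7²)/(1/4² − 1/5²) = 0.04209/0.02250 = 1.87.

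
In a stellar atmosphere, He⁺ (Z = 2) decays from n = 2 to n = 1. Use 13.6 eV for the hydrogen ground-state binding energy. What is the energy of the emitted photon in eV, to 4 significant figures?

40.80 eV

The Bohr energies scale as Z², so for Z = 2: E_n = −54.40/n² eV.
E_2 = −54.40/4 = −13.60 eV and E_1 = −54.40/1 = −54.40 eV.
The photon energy is |E_2 − E_1| = 40.80 eV.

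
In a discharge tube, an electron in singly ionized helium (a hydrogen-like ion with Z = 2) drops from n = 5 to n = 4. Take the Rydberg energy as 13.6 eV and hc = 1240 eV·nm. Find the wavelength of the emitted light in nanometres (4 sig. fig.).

For Z = 2 the level energies scale as Z², so the effective Rydberg energy is 13.6 × 4 = 54.40 eV.
ΔE = 54.40 × (1/4² − 1/5²) = 54.40 × 0.02250 = 1.224 eV.
λ = hc/ΔE = 1240 / 1.224 = 1013 nm.

1013 nm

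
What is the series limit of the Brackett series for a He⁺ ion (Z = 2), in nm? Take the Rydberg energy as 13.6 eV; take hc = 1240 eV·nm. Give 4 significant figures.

364.7 nm

The Brackett series has lower level n_f = 4; the series limit corresponds to n_i → ∞.
ΔE_max = 13.6 × 4 / 4² = 3.400 eV.
λ_min = 1240 / 3.400 = 364.7 nm.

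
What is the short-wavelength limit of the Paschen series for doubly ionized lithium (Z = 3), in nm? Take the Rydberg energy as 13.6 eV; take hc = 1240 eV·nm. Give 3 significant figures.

The Paschen series has lower level n_f = 3; the series limit corresponds to n_i → ∞.
ΔE_max = 13.6 × 9 / 3² = 13.60 eV.
λ_min = 1240 / 13.60 = 91.2 nm.

91.2 nm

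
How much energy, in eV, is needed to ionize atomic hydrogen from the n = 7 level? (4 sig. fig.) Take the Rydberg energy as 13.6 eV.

E_7 = −13.60/49 = −0.2776 eV, so ionization (to E = 0) requires 0.2776 eV.

0.2776 eV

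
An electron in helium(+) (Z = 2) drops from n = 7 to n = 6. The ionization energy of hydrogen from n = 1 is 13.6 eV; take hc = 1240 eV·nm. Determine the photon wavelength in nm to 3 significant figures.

For Z = 2 the level energies scale as Z², so the effective Rydberg energy is 13.6 × 4 = 54.40 eV.
ΔE = 54.40 × (1/6² − 1/7²) = 54.40 × 0.007370 = 0.4009 eV.
λ = hc/ΔE = 1240 / 0.4009 = 3090 nm.

3090 nm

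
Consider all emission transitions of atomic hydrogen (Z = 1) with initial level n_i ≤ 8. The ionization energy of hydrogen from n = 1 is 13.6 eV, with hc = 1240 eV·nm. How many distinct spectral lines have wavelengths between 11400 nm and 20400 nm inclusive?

Enumerate all n_i → n_f pairs with 1 ≤ n_f < n_i ≤ 8 and compute λ = 1240 / [13.6·1·(1/n_f² − 1/n_i²)].
Lines falling in [11400, 20400] nm: 7→6 (12370 nm), 8→7 (19060 nm).

2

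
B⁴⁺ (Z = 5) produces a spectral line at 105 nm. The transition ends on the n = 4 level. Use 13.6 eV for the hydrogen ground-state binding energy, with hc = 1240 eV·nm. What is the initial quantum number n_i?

n_i = 6

The photon energy is ΔE = hc/λ = 1240 / 105 = 11.81 eV.
With Z = 5, ΔE = 340.0 × (1/n_f² − 1/n_i²), so 1/n_f² − 1/n_i² = 0.03473.
With n_f = 4: 1/n_i² = 1/16 − 0.03473 = 0.02777, so n_i ≈ 6.00.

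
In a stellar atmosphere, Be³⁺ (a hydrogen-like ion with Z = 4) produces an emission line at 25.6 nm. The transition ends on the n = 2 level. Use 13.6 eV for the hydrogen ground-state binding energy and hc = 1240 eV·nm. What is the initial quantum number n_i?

n_i = 6

The photon energy is ΔE = hc/λ = 1240 / 25.6 = 48.44 eV.
With Z = 4, ΔE = 217.6 × (1/n_f² − 1/n_i²), so 1/n_f² − 1/n_i² = 0.2226.
With n_f = 2: 1/n_i² = 1/4 − 0.2226 = 0.02740, so n_i ≈ 6.04.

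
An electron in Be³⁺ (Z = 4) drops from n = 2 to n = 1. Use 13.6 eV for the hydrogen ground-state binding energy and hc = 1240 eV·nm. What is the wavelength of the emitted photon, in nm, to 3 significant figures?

7.60 nm

For Z = 4 the level energies scale as Z², so the effective Rydberg energy is 13.6 × 16 = 217.6 eV.
ΔE = 217.6 × (1/1² − 1/2²) = 217.6 × 0.7500 = 163.2 eV.
λ = hc/ΔE = 1240 / 163.2 = 7.60 nm.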